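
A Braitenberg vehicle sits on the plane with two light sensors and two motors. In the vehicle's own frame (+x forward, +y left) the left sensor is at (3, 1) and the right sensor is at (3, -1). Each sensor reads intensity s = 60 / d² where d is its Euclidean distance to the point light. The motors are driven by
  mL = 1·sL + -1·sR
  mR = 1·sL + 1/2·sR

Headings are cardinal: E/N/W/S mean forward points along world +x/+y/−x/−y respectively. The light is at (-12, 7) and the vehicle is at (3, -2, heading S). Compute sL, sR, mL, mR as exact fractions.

3/20 3/17 -9/340 81/340

left sensor world pos  = (4, -5); dL² = 400
right sensor world pos = (2, -5); dR² = 340
sL = 60/400 = 3/20
sR = 60/340 = 3/17
mL = 1·sL + -1·sR = -9/340
mR = 1·sL + 1/2·sR = 81/340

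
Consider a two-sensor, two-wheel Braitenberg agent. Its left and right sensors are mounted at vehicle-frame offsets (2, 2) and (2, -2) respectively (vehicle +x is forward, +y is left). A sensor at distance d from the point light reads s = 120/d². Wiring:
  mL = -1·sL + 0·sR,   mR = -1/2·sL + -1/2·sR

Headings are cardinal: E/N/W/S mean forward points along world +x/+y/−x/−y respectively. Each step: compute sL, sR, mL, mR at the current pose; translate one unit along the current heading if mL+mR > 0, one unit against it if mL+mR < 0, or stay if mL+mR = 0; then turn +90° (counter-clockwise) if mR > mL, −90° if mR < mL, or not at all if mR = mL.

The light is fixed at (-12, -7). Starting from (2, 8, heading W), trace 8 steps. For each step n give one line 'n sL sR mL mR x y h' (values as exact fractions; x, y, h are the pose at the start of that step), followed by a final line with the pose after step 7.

n=0: pose=(2,8,W); sL=120/313, sR=120/433; mL=-120/313, mR=-44760/135529; mL+mR=-96720/135529 → advance -1; mR−mL=7200/135529 → turn +1·90°
n=1: pose=(3,8,S); sL=60/229, sR=60/169; mL=-60/229, mR=-11940/38701; mL+mR=-22080/38701 → advance -1; mR−mL=-1800/38701 → turn -1·90°
n=2: pose=(3,9,W); sL=24/73, sR=120/493; mL=-24/73, mR=-10296/35989; mL+mR=-22128/35989 → advance -1; mR−mL=1536/35989 → turn +1·90°
n=3: pose=(4,9,S); sL=3/13, sR=15/49; mL=-3/13, mR=-171/637; mL+mR=-318/637 → advance -1; mR−mL=-24/637 → turn -1·90°
n=4: pose=(4,10,W); sL=120/421, sR=120/557; mL=-120/421, mR=-58680/234497; mL+mR=-125520/234497 → advance -1; mR−mL=8160/234497 → turn +1·90°
n=5: pose=(5,10,S); sL=60/293, sR=4/15; mL=-60/293, mR=-1036/4395; mL+mR=-1936/4395 → advance -1; mR−mL=-136/4395 → turn -1·90°
n=6: pose=(5,11,W); sL=120/481, sR=24/125; mL=-120/481, mR=-13272/60125; mL+mR=-28272/60125 → advance -1; mR−mL=1728/60125 → turn +1·90°
n=7: pose=(6,11,S); sL=15/82, sR=15/64; mL=-15/82, mR=-1095/5248; mL+mR=-2055/5248 → advance -1; mR−mL=-135/5248 → turn -1·90°

0 120/313 120/433 -120/313 -44760/135529 2 8 W
1 60/229 60/169 -60/229 -11940/38701 3 8 S
2 24/73 120/493 -24/73 -10296/35989 3 9 W
3 3/13 15/49 -3/13 -171/637 4 9 S
4 120/421 120/557 -120/421 -58680/234497 4 10 W
5 60/293 4/15 -60/293 -1036/4395 5 10 S
6 120/481 24/125 -120/481 -13272/60125 5 11 W
7 15/82 15/64 -15/82 -1095/5248 6 11 S
final 6 12 W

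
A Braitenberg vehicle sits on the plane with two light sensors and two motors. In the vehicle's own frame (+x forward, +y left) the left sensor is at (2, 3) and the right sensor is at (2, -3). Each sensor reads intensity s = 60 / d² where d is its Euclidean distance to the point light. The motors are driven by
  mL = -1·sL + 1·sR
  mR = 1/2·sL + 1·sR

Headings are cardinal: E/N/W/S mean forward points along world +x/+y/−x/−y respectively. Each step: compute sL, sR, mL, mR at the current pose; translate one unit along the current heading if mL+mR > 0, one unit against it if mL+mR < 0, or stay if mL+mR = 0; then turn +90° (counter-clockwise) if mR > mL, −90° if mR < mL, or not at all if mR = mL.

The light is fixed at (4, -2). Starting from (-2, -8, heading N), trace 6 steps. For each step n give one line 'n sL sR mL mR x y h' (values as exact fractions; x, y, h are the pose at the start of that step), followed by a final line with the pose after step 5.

n=0: pose=(-2,-8,N); sL=60/97, sR=12/5; mL=864/485, mR=1314/485; mL+mR=2178/485 → advance +1; mR−mL=90/97 → turn +1·90°
n=1: pose=(-2,-7,W); sL=15/32, sR=15/17; mL=225/544, mR=1215/1088; mL+mR=1665/1088 → advance +1; mR−mL=45/64 → turn +1·90°
n=2: pose=(-3,-7,S); sL=12/13, sR=60/149; mL=-1008/1937, mR=1674/1937; mL+mR=666/1937 → advance +1; mR−mL=18/13 → turn +1·90°
n=3: pose=(-3,-8,E); sL=30/17, sR=30/53; mL=-1080/901, mR=1305/901; mL+mR=225/901 → advance +1; mR−mL=45/17 → turn +1·90°
n=4: pose=(-2,-8,N); sL=60/97, sR=12/5; mL=864/485, mR=1314/485; mL+mR=2178/485 → advance +1; mR−mL=90/97 → turn +1·90°
n=5: pose=(-2,-7,W); sL=15/32, sR=15/17; mL=225/544, mR=1215/1088; mL+mR=1665/1088 → advance +1; mR−mL=45/64 → turn +1·90°

0 60/97 12/5 864/485 1314/485 -2 -8 N
1 15/32 15/17 225/544 1215/1088 -2 -7 W
2 12/13 60/149 -1008/1937 1674/1937 -3 -7 S
3 30/17 30/53 -1080/901 1305/901 -3 -8 E
4 60/97 12/5 864/485 1314/485 -2 -8 N
5 15/32 15/17 225/544 1215/1088 -2 -7 W
final -3 -7 S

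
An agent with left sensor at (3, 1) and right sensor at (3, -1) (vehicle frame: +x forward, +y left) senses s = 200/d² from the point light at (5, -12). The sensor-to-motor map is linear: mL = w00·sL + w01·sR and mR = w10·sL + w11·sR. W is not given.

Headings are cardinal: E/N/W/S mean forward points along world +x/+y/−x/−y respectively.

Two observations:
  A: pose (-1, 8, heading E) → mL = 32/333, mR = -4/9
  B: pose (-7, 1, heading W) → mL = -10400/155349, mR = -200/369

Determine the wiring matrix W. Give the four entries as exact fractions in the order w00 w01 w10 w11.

-1 1 -1 0

obs A: pose=(-1,8,E) → sL=4/9, sR=20/37, mL=32/333, mR=-4/9
obs B: pose=(-7,1,W) → sL=200/369, sR=200/421, mL=-10400/155349, mR=-200/369
sensor matrix S = [[4/9, 20/37], [200/369, 200/421]]; det S = -156800/1915971
solve [mL_A; mL_B] = S·[w00; w01] and [mR_A; mR_B] = S·[w10; w11]:
  w00 = -1, w01 = 1, w10 = -1, w11 = 0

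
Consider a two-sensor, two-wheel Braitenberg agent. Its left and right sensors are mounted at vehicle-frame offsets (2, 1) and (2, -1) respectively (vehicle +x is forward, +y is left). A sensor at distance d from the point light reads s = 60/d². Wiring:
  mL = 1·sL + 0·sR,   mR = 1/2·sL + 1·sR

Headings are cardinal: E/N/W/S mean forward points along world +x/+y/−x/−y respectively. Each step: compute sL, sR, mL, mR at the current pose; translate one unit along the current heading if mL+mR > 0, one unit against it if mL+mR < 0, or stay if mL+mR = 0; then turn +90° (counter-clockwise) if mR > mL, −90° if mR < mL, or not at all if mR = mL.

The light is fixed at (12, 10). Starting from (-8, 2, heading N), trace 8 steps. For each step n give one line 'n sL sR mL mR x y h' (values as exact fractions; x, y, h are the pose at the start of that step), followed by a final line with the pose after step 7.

n=0: pose=(-8,2,N); sL=20/159, sR=60/397; mL=20/159, mR=13510/63123; mL+mR=7150/21041 → advance +1; mR−mL=5570/63123 → turn +1·90°
n=1: pose=(-8,3,W); sL=15/137, sR=3/26; mL=15/137, mR=303/1781; mL+mR=498/1781 → advance +1; mR−mL=108/1781 → turn +1·90°
n=2: pose=(-9,3,S); sL=60/481, sR=12/113; mL=60/481, mR=9162/54353; mL+mR=15942/54353 → advance +1; mR−mL=2382/54353 → turn +1·90°
n=3: pose=(-9,2,E); sL=6/41, sR=30/221; mL=6/41, mR=1893/9061; mL+mR=3219/9061 → advance +1; mR−mL=567/9061 → turn +1·90°
n=4: pose=(-8,2,N); sL=20/159, sR=60/397; mL=20/159, mR=13510/63123; mL+mR=7150/21041 → advance +1; mR−mL=5570/63123 → turn +1·90°
n=5: pose=(-8,3,W); sL=15/137, sR=3/26; mL=15/137, mR=303/1781; mL+mR=498/1781 → advance +1; mR−mL=108/1781 → turn +1·90°
n=6: pose=(-9,3,S); sL=60/481, sR=12/113; mL=60/481, mR=9162/54353; mL+mR=15942/54353 → advance +1; mR−mL=2382/54353 → turn +1·90°
n=7: pose=(-9,2,E); sL=6/41, sR=30/221; mL=6/41, mR=1893/9061; mL+mR=3219/9061 → advance +1; mR−mL=567/9061 → turn +1·90°

0 20/159 60/397 20/159 13510/63123 -8 2 N
1 15/137 3/26 15/137 303/1781 -8 3 W
2 60/481 12/113 60/481 9162/54353 -9 3 S
3 6/41 30/221 6/41 1893/9061 -9 2 E
4 20/159 60/397 20/159 13510/63123 -8 2 N
5 15/137 3/26 15/137 303/1781 -8 3 W
6 60/481 12/113 60/481 9162/54353 -9 3 S
7 6/41 30/221 6/41 1893/9061 -9 2 E
final -8 2 N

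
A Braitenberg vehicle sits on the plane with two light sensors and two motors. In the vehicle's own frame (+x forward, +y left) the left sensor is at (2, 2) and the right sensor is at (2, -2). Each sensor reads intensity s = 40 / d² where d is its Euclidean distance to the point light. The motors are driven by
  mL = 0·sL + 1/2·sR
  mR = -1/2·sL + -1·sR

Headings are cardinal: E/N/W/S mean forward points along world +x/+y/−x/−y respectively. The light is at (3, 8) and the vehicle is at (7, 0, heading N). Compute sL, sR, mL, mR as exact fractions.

1 5/9 5/18 -19/18

left sensor world pos  = (5, 2); dL² = 40
right sensor world pos = (9, 2); dR² = 72
sL = 40/40 = 1
sR = 40/72 = 5/9
mL = 0·sL + 1/2·sR = 5/18
mR = -1/2·sL + -1·sR = -19/18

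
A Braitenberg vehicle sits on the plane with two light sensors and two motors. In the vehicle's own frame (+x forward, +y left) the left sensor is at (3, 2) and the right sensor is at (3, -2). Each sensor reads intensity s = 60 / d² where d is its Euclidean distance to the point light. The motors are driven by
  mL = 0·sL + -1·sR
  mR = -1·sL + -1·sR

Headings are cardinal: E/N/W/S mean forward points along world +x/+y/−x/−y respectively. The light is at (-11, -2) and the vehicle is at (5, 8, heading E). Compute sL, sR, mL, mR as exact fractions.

12/101 12/85 -12/85 -2232/8585

left sensor world pos  = (8, 10); dL² = 505
right sensor world pos = (8, 6); dR² = 425
sL = 60/505 = 12/101
sR = 60/425 = 12/85
mL = 0·sL + -1·sR = -12/85
mR = -1·sL + -1·sR = -2232/8585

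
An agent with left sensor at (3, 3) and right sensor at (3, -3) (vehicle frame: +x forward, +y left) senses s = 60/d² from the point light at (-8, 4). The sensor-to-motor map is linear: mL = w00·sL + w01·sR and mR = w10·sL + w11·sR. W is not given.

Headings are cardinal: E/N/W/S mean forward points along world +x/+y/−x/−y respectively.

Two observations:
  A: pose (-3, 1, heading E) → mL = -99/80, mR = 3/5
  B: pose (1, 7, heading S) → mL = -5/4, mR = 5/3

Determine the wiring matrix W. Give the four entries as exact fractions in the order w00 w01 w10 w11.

-1 -1/2 0 1

obs A: pose=(-3,1,E) → sL=15/16, sR=3/5, mL=-99/80, mR=3/5
obs B: pose=(1,7,S) → sL=5/12, sR=5/3, mL=-5/4, mR=5/3
sensor matrix S = [[15/16, 3/5], [5/12, 5/3]]; det S = 21/16
solve [mL_A; mL_B] = S·[w00; w01] and [mR_A; mR_B] = S·[w10; w11]:
  w00 = -1, w01 = -1/2, w10 = 0, w11 = 1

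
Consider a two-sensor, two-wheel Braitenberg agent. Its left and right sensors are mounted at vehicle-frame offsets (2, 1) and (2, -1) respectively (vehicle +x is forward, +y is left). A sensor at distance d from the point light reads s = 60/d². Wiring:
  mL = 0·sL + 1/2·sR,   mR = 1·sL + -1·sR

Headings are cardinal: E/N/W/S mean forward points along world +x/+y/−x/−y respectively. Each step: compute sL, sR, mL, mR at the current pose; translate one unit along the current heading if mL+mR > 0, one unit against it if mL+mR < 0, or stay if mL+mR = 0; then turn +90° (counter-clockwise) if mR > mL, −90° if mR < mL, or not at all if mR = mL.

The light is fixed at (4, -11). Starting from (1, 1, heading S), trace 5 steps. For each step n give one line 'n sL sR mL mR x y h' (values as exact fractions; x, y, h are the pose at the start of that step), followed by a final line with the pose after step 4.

n=0: pose=(1,1,S); sL=15/26, sR=15/29; mL=15/58, mR=45/754; mL+mR=120/377 → advance +1; mR−mL=-75/377 → turn -1·90°
n=1: pose=(1,0,W); sL=12/25, sR=60/169; mL=30/169, mR=528/4225; mL+mR=1278/4225 → advance +1; mR−mL=-222/4225 → turn -1·90°
n=2: pose=(0,0,N); sL=30/97, sR=30/89; mL=15/89, mR=-240/8633; mL+mR=1215/8633 → advance +1; mR−mL=-1695/8633 → turn -1·90°
n=3: pose=(0,1,E); sL=60/173, sR=12/25; mL=6/25, mR=-576/4325; mL+mR=462/4325 → advance +1; mR−mL=-1614/4325 → turn -1·90°
n=4: pose=(1,1,S); sL=15/26, sR=15/29; mL=15/58, mR=45/754; mL+mR=120/377 → advance +1; mR−mL=-75/377 → turn -1·90°

0 15/26 15/29 15/58 45/754 1 1 S
1 12/25 60/169 30/169 528/4225 1 0 W
2 30/97 30/89 15/89 -240/8633 0 0 N
3 60/173 12/25 6/25 -576/4325 0 1 E
4 15/26 15/29 15/58 45/754 1 1 S
final 1 0 W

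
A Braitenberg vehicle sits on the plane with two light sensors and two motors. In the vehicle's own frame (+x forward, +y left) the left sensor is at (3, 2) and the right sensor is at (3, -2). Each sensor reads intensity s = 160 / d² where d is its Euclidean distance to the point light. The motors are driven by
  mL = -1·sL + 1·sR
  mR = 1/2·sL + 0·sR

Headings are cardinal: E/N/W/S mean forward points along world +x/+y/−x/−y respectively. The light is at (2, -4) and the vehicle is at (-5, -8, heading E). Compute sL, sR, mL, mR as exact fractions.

left sensor world pos  = (-2, -6); dL² = 20
right sensor world pos = (-2, -10); dR² = 52
sL = 160/20 = 8
sR = 160/52 = 40/13
mL = -1·sL + 1·sR = -64/13
mR = 1/2·sL + 0·sR = 4

8 40/13 -64/13 4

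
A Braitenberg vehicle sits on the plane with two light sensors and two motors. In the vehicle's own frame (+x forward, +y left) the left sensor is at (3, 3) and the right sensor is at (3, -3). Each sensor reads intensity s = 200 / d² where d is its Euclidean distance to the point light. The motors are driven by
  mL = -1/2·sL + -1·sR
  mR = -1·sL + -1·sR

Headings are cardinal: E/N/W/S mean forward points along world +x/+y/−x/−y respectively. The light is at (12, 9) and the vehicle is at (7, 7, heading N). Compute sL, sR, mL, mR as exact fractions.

left sensor world pos  = (4, 10); dL² = 65
right sensor world pos = (10, 10); dR² = 5
sL = 200/65 = 40/13
sR = 200/5 = 40
mL = -1/2·sL + -1·sR = -540/13
mR = -1·sL + -1·sR = -560/13

40/13 40 -540/13 -560/13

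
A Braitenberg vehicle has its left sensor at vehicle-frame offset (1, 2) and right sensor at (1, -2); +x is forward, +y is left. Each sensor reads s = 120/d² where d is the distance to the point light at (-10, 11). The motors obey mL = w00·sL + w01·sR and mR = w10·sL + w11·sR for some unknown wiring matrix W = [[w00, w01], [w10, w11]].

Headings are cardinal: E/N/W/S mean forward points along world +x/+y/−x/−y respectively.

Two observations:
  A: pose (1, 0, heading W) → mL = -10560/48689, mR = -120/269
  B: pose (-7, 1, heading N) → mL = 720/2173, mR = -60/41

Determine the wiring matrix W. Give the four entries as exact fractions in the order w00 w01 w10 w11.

obs A: pose=(1,0,W) → sL=120/269, sR=120/181, mL=-10560/48689, mR=-120/269
obs B: pose=(-7,1,N) → sL=60/41, sR=60/53, mL=720/2173, mR=-60/41
sensor matrix S = [[120/269, 120/181], [60/41, 60/53]]; det S = -49219200/105801197
solve [mL_A; mL_B] = S·[w00; w01] and [mR_A; mR_B] = S·[w10; w11]:
  w00 = 1, w01 = -1, w10 = -1, w11 = 0

1 -1 -1 0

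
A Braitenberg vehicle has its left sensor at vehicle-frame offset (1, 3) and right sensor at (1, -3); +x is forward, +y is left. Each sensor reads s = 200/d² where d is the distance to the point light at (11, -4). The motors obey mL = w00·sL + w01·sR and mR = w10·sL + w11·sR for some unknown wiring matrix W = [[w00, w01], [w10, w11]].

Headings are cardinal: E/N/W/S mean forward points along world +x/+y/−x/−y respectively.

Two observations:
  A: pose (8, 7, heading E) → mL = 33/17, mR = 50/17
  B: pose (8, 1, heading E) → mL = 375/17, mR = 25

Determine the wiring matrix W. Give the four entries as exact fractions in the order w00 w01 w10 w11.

obs A: pose=(8,7,E) → sL=1, sR=50/17, mL=33/17, mR=50/17
obs B: pose=(8,1,E) → sL=50/17, sR=25, mL=375/17, mR=25
sensor matrix S = [[1, 50/17], [50/17, 25]]; det S = 4725/289
solve [mL_A; mL_B] = S·[w00; w01] and [mR_A; mR_B] = S·[w10; w11]:
  w00 = -1, w01 = 1, w10 = 0, w11 = 1

-1 1 0 1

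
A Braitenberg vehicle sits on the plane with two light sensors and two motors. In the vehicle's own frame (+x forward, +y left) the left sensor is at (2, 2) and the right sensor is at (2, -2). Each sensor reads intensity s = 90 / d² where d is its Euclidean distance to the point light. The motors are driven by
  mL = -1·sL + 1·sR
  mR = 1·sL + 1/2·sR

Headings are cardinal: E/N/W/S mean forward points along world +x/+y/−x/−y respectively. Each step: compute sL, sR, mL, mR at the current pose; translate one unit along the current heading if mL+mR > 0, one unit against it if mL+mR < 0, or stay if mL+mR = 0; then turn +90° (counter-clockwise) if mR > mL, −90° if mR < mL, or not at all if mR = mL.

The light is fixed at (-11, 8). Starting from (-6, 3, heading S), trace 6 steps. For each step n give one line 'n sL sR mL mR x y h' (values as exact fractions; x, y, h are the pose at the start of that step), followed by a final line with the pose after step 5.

n=0: pose=(-6,3,S); sL=45/49, sR=45/29; mL=900/1421, mR=4815/2842; mL+mR=135/58 → advance +1; mR−mL=3015/2842 → turn +1·90°
n=1: pose=(-6,2,E); sL=18/13, sR=90/113; mL=-864/1469, mR=2619/1469; mL+mR=135/113 → advance +1; mR−mL=3483/1469 → turn +1·90°
n=2: pose=(-5,2,N); sL=45/16, sR=9/8; mL=-27/16, mR=27/8; mL+mR=27/16 → advance +1; mR−mL=81/16 → turn +1·90°
n=3: pose=(-5,3,W); sL=18/13, sR=18/5; mL=144/65, mR=207/65; mL+mR=27/5 → advance +1; mR−mL=63/65 → turn +1·90°
n=4: pose=(-6,3,S); sL=45/49, sR=45/29; mL=900/1421, mR=4815/2842; mL+mR=135/58 → advance +1; mR−mL=3015/2842 → turn +1·90°
n=5: pose=(-6,2,E); sL=18/13, sR=90/113; mL=-864/1469, mR=2619/1469; mL+mR=135/113 → advance +1; mR−mL=3483/1469 → turn +1·90°

0 45/49 45/29 900/1421 4815/2842 -6 3 S
1 18/13 90/113 -864/1469 2619/1469 -6 2 E
2 45/16 9/8 -27/16 27/8 -5 2 N
3 18/13 18/5 144/65 207/65 -5 3 W
4 45/49 45/29 900/1421 4815/2842 -6 3 S
5 18/13 90/113 -864/1469 2619/1469 -6 2 E
final -5 2 N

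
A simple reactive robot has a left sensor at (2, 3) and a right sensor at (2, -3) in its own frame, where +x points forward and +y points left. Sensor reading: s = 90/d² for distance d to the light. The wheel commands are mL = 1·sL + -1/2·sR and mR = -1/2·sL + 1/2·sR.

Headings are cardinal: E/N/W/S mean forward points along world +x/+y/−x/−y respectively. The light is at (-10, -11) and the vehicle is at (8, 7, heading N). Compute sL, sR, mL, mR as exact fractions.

18/125 90/841 9513/105125 -1944/105125

left sensor world pos  = (5, 9); dL² = 625
right sensor world pos = (11, 9); dR² = 841
sL = 90/625 = 18/125
sR = 90/841 = 90/841
mL = 1·sL + -1/2·sR = 9513/105125
mR = -1/2·sL + 1/2·sR = -1944/105125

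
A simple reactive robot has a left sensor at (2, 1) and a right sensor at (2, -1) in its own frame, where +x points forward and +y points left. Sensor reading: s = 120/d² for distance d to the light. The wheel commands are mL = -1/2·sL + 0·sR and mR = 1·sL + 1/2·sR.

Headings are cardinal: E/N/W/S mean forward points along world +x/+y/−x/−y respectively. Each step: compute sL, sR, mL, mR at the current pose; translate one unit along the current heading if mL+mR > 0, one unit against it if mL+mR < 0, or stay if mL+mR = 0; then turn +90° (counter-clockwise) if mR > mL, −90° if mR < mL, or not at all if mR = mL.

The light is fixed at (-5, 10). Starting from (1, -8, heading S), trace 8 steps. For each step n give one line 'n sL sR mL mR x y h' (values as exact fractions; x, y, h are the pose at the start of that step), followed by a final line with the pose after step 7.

0 120/449 24/85 -60/449 15588/38165 1 -8 S
1 30/97 15/58 -15/97 4935/11252 1 -9 E
2 24/65 120/353 -12/65 12372/22945 2 -9 N
3 60/193 60/157 -30/193 15210/30301 2 -8 W
4 120/449 24/85 -60/449 15588/38165 1 -8 S
5 30/97 15/58 -15/97 4935/11252 1 -9 E
6 24/65 120/353 -12/65 12372/22945 2 -9 N
7 60/193 60/157 -30/193 15210/30301 2 -8 W
final 1 -8 S

n=0: pose=(1,-8,S); sL=120/449, sR=24/85; mL=-60/449, mR=15588/38165; mL+mR=10488/38165 → advance +1; mR−mL=20688/38165 → turn +1·90°
n=1: pose=(1,-9,E); sL=30/97, sR=15/58; mL=-15/97, mR=4935/11252; mL+mR=3195/11252 → advance +1; mR−mL=6675/11252 → turn +1·90°
n=2: pose=(2,-9,N); sL=24/65, sR=120/353; mL=-12/65, mR=12372/22945; mL+mR=8136/22945 → advance +1; mR−mL=16608/22945 → turn +1·90°
n=3: pose=(2,-8,W); sL=60/193, sR=60/157; mL=-30/193, mR=15210/30301; mL+mR=10500/30301 → advance +1; mR−mL=19920/30301 → turn +1·90°
n=4: pose=(1,-8,S); sL=120/449, sR=24/85; mL=-60/449, mR=15588/38165; mL+mR=10488/38165 → advance +1; mR−mL=20688/38165 → turn +1·90°
n=5: pose=(1,-9,E); sL=30/97, sR=15/58; mL=-15/97, mR=4935/11252; mL+mR=3195/11252 → advance +1; mR−mL=6675/11252 → turn +1·90°
n=6: pose=(2,-9,N); sL=24/65, sR=120/353; mL=-12/65, mR=12372/22945; mL+mR=8136/22945 → advance +1; mR−mL=16608/22945 → turn +1·90°
n=7: pose=(2,-8,W); sL=60/193, sR=60/157; mL=-30/193, mR=15210/30301; mL+mR=10500/30301 → advance +1; mR−mL=19920/30301 → turn +1·90°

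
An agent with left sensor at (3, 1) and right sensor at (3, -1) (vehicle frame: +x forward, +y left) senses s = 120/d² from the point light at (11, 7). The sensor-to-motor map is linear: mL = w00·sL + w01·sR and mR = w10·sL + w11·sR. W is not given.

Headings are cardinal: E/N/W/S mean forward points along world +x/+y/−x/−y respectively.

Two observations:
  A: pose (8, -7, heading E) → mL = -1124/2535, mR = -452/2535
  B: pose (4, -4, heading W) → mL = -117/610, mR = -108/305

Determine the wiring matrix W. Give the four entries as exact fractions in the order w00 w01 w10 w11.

obs A: pose=(8,-7,E) → sL=120/169, sR=8/15, mL=-1124/2535, mR=-452/2535
obs B: pose=(4,-4,W) → sL=30/61, sR=3/5, mL=-117/610, mR=-108/305
sensor matrix S = [[120/169, 8/15], [30/61, 3/5]]; det S = 1688/10309
solve [mL_A; mL_B] = S·[w00; w01] and [mR_A; mR_B] = S·[w10; w11]:
  w00 = -1, w01 = 1/2, w10 = 1/2, w11 = -1

-1 1/2 1/2 -1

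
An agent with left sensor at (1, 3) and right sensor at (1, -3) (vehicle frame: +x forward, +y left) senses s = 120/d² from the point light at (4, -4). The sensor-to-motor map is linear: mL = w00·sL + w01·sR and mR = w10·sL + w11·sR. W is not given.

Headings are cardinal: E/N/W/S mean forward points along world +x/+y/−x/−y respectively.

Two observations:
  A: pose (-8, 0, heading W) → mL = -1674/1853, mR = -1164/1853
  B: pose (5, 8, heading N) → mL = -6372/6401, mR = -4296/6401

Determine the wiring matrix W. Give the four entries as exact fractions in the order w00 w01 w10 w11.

obs A: pose=(-8,0,W) → sL=12/17, sR=60/109, mL=-1674/1853, mR=-1164/1853
obs B: pose=(5,8,N) → sL=120/173, sR=24/37, mL=-6372/6401, mR=-4296/6401
sensor matrix S = [[12/17, 60/109], [120/173, 24/37]]; det S = 902016/11861053
solve [mL_A; mL_B] = S·[w00; w01] and [mR_A; mR_B] = S·[w10; w11]:
  w00 = -1/2, w01 = -1, w10 = -1/2, w11 = -1/2

-1/2 -1 -1/2 -1/2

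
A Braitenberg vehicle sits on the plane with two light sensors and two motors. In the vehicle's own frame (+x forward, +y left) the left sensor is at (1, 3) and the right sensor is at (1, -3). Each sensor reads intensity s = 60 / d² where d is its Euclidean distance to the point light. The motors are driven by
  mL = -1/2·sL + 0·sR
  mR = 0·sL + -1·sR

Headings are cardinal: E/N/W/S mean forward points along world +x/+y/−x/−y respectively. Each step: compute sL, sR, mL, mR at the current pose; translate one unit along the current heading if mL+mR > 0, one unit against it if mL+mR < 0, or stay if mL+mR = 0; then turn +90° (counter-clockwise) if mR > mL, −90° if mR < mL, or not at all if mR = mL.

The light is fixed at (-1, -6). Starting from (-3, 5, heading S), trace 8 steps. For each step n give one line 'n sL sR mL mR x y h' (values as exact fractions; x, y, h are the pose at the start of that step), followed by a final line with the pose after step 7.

n=0: pose=(-3,5,S); sL=60/101, sR=12/25; mL=-30/101, mR=-12/25; mL+mR=-1962/2525 → advance -1; mR−mL=-462/2525 → turn -1·90°
n=1: pose=(-3,6,W); sL=2/3, sR=10/39; mL=-1/3, mR=-10/39; mL+mR=-23/39 → advance -1; mR−mL=1/13 → turn +1·90°
n=2: pose=(-2,6,S); sL=12/25, sR=60/137; mL=-6/25, mR=-60/137; mL+mR=-2322/3425 → advance -1; mR−mL=-678/3425 → turn -1·90°
n=3: pose=(-2,7,W); sL=15/26, sR=3/13; mL=-15/52, mR=-3/13; mL+mR=-27/52 → advance -1; mR−mL=3/52 → turn +1·90°
n=4: pose=(-1,7,S); sL=20/51, sR=20/51; mL=-10/51, mR=-20/51; mL+mR=-10/17 → advance -1; mR−mL=-10/51 → turn -1·90°
n=5: pose=(-1,8,W); sL=30/61, sR=6/29; mL=-15/61, mR=-6/29; mL+mR=-801/1769 → advance -1; mR−mL=69/1769 → turn +1·90°
n=6: pose=(0,8,S); sL=12/37, sR=60/173; mL=-6/37, mR=-60/173; mL+mR=-3258/6401 → advance -1; mR−mL=-1182/6401 → turn -1·90°
n=7: pose=(0,9,W); sL=5/12, sR=5/27; mL=-5/24, mR=-5/27; mL+mR=-85/216 → advance -1; mR−mL=5/216 → turn +1·90°

0 60/101 12/25 -30/101 -12/25 -3 5 S
1 2/3 10/39 -1/3 -10/39 -3 6 W
2 12/25 60/137 -6/25 -60/137 -2 6 S
3 15/26 3/13 -15/52 -3/13 -2 7 W
4 20/51 20/51 -10/51 -20/51 -1 7 S
5 30/61 6/29 -15/61 -6/29 -1 8 W
6 12/37 60/173 -6/37 -60/173 0 8 S
7 5/12 5/27 -5/24 -5/27 0 9 W
final 1 9 S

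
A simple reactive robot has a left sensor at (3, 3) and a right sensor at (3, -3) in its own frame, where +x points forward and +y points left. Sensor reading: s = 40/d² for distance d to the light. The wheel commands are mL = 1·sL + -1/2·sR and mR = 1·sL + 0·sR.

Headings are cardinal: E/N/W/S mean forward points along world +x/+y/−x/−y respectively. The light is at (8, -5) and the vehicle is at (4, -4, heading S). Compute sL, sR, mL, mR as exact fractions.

8 40/53 404/53 8

left sensor world pos  = (7, -7); dL² = 5
right sensor world pos = (1, -7); dR² = 53
sL = 40/5 = 8
sR = 40/53 = 40/53
mL = 1·sL + -1/2·sR = 404/53
mR = 1·sL + 0·sR = 8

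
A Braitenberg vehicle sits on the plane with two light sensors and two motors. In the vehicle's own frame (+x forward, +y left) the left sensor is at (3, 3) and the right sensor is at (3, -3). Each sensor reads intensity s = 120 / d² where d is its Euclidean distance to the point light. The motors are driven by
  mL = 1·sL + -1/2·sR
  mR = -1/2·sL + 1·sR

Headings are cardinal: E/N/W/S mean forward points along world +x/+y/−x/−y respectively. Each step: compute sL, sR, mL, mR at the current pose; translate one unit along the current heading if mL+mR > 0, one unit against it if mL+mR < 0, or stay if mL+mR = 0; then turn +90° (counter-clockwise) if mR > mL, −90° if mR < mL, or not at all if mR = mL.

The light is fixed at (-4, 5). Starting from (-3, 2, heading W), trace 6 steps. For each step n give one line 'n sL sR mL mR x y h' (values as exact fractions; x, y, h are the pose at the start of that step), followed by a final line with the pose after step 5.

n=0: pose=(-3,2,W); sL=3, sR=30; mL=-12, mR=57/2; mL+mR=33/2 → advance +1; mR−mL=81/2 → turn +1·90°
n=1: pose=(-4,2,S); sL=8/3, sR=8/3; mL=4/3, mR=4/3; mL+mR=8/3 → advance +1; mR−mL=0 → turn +0·90°
n=2: pose=(-4,1,S); sL=60/29, sR=60/29; mL=30/29, mR=30/29; mL+mR=60/29 → advance +1; mR−mL=0 → turn +0·90°
n=3: pose=(-4,0,S); sL=120/73, sR=120/73; mL=60/73, mR=60/73; mL+mR=120/73 → advance +1; mR−mL=0 → turn +0·90°
n=4: pose=(-4,-1,S); sL=4/3, sR=4/3; mL=2/3, mR=2/3; mL+mR=4/3 → advance +1; mR−mL=0 → turn +0·90°
n=5: pose=(-4,-2,S); sL=120/109, sR=120/109; mL=60/109, mR=60/109; mL+mR=120/109 → advance +1; mR−mL=0 → turn +0·90°

0 3 30 -12 57/2 -3 2 W
1 8/3 8/3 4/3 4/3 -4 2 S
2 60/29 60/29 30/29 30/29 -4 1 S
3 120/73 120/73 60/73 60/73 -4 0 S
4 4/3 4/3 2/3 2/3 -4 -1 S
5 120/109 120/109 60/109 60/109 -4 -2 S
final -4 -3 S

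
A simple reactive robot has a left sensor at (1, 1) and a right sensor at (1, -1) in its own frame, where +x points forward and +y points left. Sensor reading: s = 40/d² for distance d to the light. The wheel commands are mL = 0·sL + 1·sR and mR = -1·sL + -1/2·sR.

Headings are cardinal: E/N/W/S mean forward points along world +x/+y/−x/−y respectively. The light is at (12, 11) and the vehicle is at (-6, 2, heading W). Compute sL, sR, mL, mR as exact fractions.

left sensor world pos  = (-7, 1); dL² = 461
right sensor world pos = (-7, 3); dR² = 425
sL = 40/461 = 40/461
sR = 40/425 = 8/85
mL = 0·sL + 1·sR = 8/85
mR = -1·sL + -1/2·sR = -5244/39185

40/461 8/85 8/85 -5244/39185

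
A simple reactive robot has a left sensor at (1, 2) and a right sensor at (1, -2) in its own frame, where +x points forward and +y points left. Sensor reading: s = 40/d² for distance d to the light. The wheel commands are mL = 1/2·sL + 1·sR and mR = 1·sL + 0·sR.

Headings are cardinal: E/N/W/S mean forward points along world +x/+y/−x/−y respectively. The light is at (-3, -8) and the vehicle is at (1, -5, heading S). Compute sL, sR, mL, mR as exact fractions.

left sensor world pos  = (3, -6); dL² = 40
right sensor world pos = (-1, -6); dR² = 8
sL = 40/40 = 1
sR = 40/8 = 5
mL = 1/2·sL + 1·sR = 11/2
mR = 1·sL + 0·sR = 1

1 5 11/2 1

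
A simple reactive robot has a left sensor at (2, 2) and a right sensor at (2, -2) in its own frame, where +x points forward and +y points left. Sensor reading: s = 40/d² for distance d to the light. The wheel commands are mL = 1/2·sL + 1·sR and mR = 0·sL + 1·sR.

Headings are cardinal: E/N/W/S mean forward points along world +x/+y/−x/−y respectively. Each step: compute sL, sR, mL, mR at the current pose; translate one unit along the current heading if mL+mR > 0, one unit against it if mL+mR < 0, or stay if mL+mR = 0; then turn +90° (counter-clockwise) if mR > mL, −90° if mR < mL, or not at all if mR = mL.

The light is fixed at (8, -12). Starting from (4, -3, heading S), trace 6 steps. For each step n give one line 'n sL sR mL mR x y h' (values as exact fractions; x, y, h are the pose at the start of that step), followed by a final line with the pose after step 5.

0 40/53 8/17 764/901 8/17 4 -3 S
1 5/9 5/17 175/306 5/17 4 -4 W
2 40/149 40/109 8140/16241 40/109 3 -4 N
3 4/13 20/29 318/377 20/29 3 -3 E
4 40/53 8/17 764/901 8/17 4 -3 S
5 5/9 5/17 175/306 5/17 4 -4 W
final 3 -4 N

n=0: pose=(4,-3,S); sL=40/53, sR=8/17; mL=764/901, mR=8/17; mL+mR=1188/901 → advance +1; mR−mL=-20/53 → turn -1·90°
n=1: pose=(4,-4,W); sL=5/9, sR=5/17; mL=175/306, mR=5/17; mL+mR=265/306 → advance +1; mR−mL=-5/18 → turn -1·90°
n=2: pose=(3,-4,N); sL=40/149, sR=40/109; mL=8140/16241, mR=40/109; mL+mR=14100/16241 → advance +1; mR−mL=-20/149 → turn -1·90°
n=3: pose=(3,-3,E); sL=4/13, sR=20/29; mL=318/377, mR=20/29; mL+mR=578/377 → advance +1; mR−mL=-2/13 → turn -1·90°
n=4: pose=(4,-3,S); sL=40/53, sR=8/17; mL=764/901, mR=8/17; mL+mR=1188/901 → advance +1; mR−mL=-20/53 → turn -1·90°
n=5: pose=(4,-4,W); sL=5/9, sR=5/17; mL=175/306, mR=5/17; mL+mR=265/306 → advance +1; mR−mL=-5/18 → turn -1·90°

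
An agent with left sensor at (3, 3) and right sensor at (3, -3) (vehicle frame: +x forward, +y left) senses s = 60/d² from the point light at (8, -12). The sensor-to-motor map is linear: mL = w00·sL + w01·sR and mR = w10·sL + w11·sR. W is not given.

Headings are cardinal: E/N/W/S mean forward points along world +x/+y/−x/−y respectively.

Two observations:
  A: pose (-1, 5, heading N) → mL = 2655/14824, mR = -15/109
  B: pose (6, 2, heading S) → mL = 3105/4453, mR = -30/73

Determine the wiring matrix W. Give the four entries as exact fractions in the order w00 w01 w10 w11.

1 1/2 0 -1

obs A: pose=(-1,5,N) → sL=15/136, sR=15/109, mL=2655/14824, mR=-15/109
obs B: pose=(6,2,S) → sL=30/61, sR=30/73, mL=3105/4453, mR=-30/73
sensor matrix S = [[15/136, 15/109], [30/61, 30/73]]; det S = -737775/33005636
solve [mL_A; mL_B] = S·[w00; w01] and [mR_A; mR_B] = S·[w10; w11]:
  w00 = 1, w01 = 1/2, w10 = 0, w11 = -1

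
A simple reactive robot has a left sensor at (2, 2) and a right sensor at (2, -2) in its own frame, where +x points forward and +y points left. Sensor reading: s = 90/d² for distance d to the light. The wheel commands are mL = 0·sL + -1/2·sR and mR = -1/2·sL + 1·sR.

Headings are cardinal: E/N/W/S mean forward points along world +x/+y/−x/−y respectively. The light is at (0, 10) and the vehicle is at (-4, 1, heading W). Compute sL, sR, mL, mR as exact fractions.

left sensor world pos  = (-6, -1); dL² = 157
right sensor world pos = (-6, 3); dR² = 85
sL = 90/157 = 90/157
sR = 90/85 = 18/17
mL = 0·sL + -1/2·sR = -9/17
mR = -1/2·sL + 1·sR = 2061/2669

90/157 18/17 -9/17 2061/2669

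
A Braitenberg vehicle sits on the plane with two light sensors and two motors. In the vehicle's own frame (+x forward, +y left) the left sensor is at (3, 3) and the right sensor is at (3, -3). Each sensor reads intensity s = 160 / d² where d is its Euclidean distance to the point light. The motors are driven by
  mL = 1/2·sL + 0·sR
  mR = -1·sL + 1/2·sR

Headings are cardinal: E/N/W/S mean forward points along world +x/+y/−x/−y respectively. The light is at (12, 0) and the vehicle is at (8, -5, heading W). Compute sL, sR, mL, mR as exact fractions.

160/113 160/53 80/113 560/5989

left sensor world pos  = (5, -8); dL² = 113
right sensor world pos = (5, -2); dR² = 53
sL = 160/113 = 160/113
sR = 160/53 = 160/53
mL = 1/2·sL + 0·sR = 80/113
mR = -1·sL + 1/2·sR = 560/5989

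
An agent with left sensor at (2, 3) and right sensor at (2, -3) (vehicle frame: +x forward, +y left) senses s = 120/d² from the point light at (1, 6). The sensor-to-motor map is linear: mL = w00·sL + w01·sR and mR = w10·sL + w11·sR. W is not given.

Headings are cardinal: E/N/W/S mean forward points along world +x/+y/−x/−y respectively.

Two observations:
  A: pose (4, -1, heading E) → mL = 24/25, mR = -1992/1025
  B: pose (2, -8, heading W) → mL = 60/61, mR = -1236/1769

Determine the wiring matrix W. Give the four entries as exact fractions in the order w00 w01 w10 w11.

obs A: pose=(4,-1,E) → sL=120/41, sR=24/25, mL=24/25, mR=-1992/1025
obs B: pose=(2,-8,W) → sL=12/29, sR=60/61, mL=60/61, mR=-1236/1769
sensor matrix S = [[120/41, 24/25], [12/29, 60/61]]; det S = 4499712/1813225
solve [mL_A; mL_B] = S·[w00; w01] and [mR_A; mR_B] = S·[w10; w11]:
  w00 = 0, w01 = 1, w10 = -1/2, w11 = -1/2

0 1 -1/2 -1/2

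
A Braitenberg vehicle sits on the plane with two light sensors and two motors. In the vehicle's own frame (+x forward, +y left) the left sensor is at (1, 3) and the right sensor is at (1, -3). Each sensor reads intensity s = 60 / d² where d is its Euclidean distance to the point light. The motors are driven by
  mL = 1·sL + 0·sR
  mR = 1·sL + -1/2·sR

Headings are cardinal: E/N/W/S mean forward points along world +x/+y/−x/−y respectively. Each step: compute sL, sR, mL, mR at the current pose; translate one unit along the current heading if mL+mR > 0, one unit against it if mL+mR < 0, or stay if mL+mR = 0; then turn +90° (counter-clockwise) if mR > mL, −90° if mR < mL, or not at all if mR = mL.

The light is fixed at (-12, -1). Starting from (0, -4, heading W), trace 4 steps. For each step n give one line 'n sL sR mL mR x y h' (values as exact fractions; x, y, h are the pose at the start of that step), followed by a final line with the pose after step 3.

0 60/157 60/121 60/157 2550/18997 0 -4 W
1 15/17 3/10 15/17 249/340 -1 -4 N
2 12/29 60/169 12/29 1158/4901 -1 -3 E
3 10/39 2/3 10/39 -1/13 0 -3 S
final 0 -4 W

n=0: pose=(0,-4,W); sL=60/157, sR=60/121; mL=60/157, mR=2550/18997; mL+mR=9810/18997 → advance +1; mR−mL=-30/121 → turn -1·90°
n=1: pose=(-1,-4,N); sL=15/17, sR=3/10; mL=15/17, mR=249/340; mL+mR=549/340 → advance +1; mR−mL=-3/20 → turn -1·90°
n=2: pose=(-1,-3,E); sL=12/29, sR=60/169; mL=12/29, mR=1158/4901; mL+mR=3186/4901 → advance +1; mR−mL=-30/169 → turn -1·90°
n=3: pose=(0,-3,S); sL=10/39, sR=2/3; mL=10/39, mR=-1/13; mL+mR=7/39 → advance +1; mR−mL=-1/3 → turn -1·90°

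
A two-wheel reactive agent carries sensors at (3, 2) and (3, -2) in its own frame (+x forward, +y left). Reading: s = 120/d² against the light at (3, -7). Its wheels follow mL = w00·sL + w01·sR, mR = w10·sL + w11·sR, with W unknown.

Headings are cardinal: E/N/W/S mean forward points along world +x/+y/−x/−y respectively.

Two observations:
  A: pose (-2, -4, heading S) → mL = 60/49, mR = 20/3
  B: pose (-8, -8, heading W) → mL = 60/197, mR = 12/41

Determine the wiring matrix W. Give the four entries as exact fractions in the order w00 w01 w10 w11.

0 1/2 1/2 0

obs A: pose=(-2,-4,S) → sL=40/3, sR=120/49, mL=60/49, mR=20/3
obs B: pose=(-8,-8,W) → sL=24/41, sR=120/197, mL=60/197, mR=12/41
sensor matrix S = [[40/3, 120/49], [24/41, 120/197]]; det S = 2647040/395773
solve [mL_A; mL_B] = S·[w00; w01] and [mR_A; mR_B] = S·[w10; w11]:
  w00 = 0, w01 = 1/2, w10 = 1/2, w11 = 0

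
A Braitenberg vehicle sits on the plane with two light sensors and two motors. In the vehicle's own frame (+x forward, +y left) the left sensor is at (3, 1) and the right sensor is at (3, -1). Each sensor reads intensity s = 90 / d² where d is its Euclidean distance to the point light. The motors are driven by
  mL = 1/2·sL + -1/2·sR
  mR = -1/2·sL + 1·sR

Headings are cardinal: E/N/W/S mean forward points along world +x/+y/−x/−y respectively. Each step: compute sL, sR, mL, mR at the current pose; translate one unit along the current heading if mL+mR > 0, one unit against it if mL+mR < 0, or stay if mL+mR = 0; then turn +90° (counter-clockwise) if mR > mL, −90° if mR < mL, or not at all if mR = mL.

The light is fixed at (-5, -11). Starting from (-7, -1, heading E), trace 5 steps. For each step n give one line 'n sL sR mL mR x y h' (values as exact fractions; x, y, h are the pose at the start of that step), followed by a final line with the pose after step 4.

n=0: pose=(-7,-1,E); sL=45/61, sR=45/41; mL=-450/2501, mR=3645/5002; mL+mR=45/82 → advance +1; mR−mL=4545/5002 → turn +1·90°
n=1: pose=(-6,-1,N); sL=90/173, sR=90/169; mL=-180/29237, mR=7965/29237; mL+mR=45/169 → advance +1; mR−mL=8145/29237 → turn +1·90°
n=2: pose=(-6,0,W); sL=45/58, sR=9/16; mL=99/928, mR=81/464; mL+mR=9/32 → advance +1; mR−mL=63/928 → turn +1·90°
n=3: pose=(-7,0,S); sL=18/13, sR=90/73; mL=72/949, mR=513/949; mL+mR=45/73 → advance +1; mR−mL=441/949 → turn +1·90°
n=4: pose=(-7,-1,E); sL=45/61, sR=45/41; mL=-450/2501, mR=3645/5002; mL+mR=45/82 → advance +1; mR−mL=4545/5002 → turn +1·90°

0 45/61 45/41 -450/2501 3645/5002 -7 -1 E
1 90/173 90/169 -180/29237 7965/29237 -6 -1 N
2 45/58 9/16 99/928 81/464 -6 0 W
3 18/13 90/73 72/949 513/949 -7 0 S
4 45/61 45/41 -450/2501 3645/5002 -7 -1 E
final -6 -1 N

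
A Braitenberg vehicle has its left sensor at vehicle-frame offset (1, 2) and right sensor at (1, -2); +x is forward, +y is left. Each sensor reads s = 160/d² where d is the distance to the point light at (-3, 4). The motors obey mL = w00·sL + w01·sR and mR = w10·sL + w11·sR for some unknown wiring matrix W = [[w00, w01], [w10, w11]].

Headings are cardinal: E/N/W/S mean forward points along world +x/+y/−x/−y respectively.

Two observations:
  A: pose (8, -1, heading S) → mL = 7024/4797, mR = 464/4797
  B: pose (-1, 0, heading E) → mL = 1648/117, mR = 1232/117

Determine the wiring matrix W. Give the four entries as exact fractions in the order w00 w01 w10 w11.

1 1/2 1 -1/2

obs A: pose=(8,-1,S) → sL=32/41, sR=160/117, mL=7024/4797, mR=464/4797
obs B: pose=(-1,0,E) → sL=160/13, sR=32/9, mL=1648/117, mR=1232/117
sensor matrix S = [[32/41, 160/117], [160/13, 32/9]]; det S = -876544/62361
solve [mL_A; mL_B] = S·[w00; w01] and [mR_A; mR_B] = S·[w10; w11]:
  w00 = 1, w01 = 1/2, w10 = 1, w11 = -1/2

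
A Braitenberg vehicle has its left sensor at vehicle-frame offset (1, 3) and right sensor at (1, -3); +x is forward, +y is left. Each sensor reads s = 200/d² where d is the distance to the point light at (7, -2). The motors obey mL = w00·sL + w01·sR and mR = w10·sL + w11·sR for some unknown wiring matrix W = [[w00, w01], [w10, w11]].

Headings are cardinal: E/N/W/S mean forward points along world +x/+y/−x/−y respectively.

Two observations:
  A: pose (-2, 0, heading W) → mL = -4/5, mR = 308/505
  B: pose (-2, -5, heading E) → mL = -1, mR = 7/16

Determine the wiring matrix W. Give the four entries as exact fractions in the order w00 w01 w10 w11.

obs A: pose=(-2,0,W) → sL=200/101, sR=8/5, mL=-4/5, mR=308/505
obs B: pose=(-2,-5,E) → sL=25/8, sR=2, mL=-1, mR=7/16
sensor matrix S = [[200/101, 8/5], [25/8, 2]]; det S = -105/101
solve [mL_A; mL_B] = S·[w00; w01] and [mR_A; mR_B] = S·[w10; w11]:
  w00 = 0, w01 = -1/2, w10 = -1/2, w11 = 1

0 -1/2 -1/2 1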